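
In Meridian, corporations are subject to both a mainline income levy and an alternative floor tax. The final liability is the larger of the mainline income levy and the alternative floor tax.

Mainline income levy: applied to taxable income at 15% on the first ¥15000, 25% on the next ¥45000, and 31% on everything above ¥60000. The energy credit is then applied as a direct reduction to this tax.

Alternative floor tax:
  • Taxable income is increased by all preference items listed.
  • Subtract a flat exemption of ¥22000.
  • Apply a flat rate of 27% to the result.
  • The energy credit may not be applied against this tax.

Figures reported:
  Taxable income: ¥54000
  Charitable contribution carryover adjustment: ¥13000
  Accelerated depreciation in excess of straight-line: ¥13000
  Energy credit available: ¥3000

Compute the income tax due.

Alternative floor tax:
  Adjusted income: ¥54000 + ¥13000 + ¥13000 = ¥80000
  Less exemption ¥22000 → base ¥58000
  ¥58000 × 27% = ¥15660

Mainline income levy:
  ¥15000 × 15% = ¥2250
  ¥39000 × 25% = ¥9750
  → ¥12000
  Less energy credit ¥3000 → ¥9000

¥15660 > ¥9000, so the alternative floor tax is the binding amount.

¥15660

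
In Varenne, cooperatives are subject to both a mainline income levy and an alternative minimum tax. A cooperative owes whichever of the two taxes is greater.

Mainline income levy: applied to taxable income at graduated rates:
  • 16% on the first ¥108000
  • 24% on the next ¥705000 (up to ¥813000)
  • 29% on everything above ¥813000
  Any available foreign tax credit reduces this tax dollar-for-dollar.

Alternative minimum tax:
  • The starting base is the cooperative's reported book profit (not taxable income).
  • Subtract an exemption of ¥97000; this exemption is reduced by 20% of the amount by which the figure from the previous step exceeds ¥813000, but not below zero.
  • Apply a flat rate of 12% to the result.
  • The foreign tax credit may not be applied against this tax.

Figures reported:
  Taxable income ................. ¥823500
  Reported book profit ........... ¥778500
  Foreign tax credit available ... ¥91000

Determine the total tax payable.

Mainline income levy:
  ¥108000 × 16% = ¥17280
  ¥705000 × 24% = ¥169200
  ¥10500 × 29% = ¥3045
  → ¥189525
  Less foreign tax credit ¥91000 → ¥98525

Alternative minimum tax:
  Base (reported book profit): ¥778500
  Exemption: ¥778500 ≤ ¥813000, so full ¥97000 applies
  Base: ¥778500 − ¥97000 = ¥681500
  ¥681500 × 12% = ¥81780

¥98525 > ¥81780, so the mainline income levy governs.

¥98525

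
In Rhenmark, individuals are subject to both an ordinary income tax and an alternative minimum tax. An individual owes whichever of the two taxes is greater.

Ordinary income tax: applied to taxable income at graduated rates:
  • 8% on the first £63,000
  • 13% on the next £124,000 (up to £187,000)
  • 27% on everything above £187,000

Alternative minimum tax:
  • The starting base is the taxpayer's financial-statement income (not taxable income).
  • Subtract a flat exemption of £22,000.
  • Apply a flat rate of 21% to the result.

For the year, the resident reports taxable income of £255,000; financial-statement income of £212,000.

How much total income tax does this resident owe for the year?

£39,900

Ordinary income tax:
  £63,000 × 8% = £5,040
  £124,000 × 13% = £16,120
  £68,000 × 27% = £18,360
  → £39,520

Alternative minimum tax:
  Base (financial-statement income): £212,000
  Less exemption £22,000 → base £190,000
  £190,000 × 21% = £39,900

£39,900 > £39,520, so the alternative minimum tax is the binding amount.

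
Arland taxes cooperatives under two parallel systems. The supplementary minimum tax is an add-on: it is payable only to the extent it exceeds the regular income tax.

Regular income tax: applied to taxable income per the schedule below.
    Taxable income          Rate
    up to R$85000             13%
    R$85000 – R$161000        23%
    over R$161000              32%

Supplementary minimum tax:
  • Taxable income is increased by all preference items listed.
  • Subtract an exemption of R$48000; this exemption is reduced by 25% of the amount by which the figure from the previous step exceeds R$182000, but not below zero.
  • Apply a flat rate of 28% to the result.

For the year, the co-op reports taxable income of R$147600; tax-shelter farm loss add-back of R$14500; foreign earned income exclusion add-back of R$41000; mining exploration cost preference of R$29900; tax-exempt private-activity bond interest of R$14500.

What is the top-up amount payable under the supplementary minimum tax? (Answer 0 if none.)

Regular income tax:
  R$85000 × 13% = R$11050
  R$62600 × 23% = R$14398
  → R$25448

Supplementary minimum tax:
  Adjusted income: R$147600 + R$14500 + R$41000 + R$29900 + R$14500 = R$247500
  Exemption: R$48000 − 25% × (R$247500 − R$182000) = R$48000 − R$16375 = R$31625
  Base: R$247500 − R$31625 = R$215875
  R$215875 × 28% = R$60445

Excess of supplementary minimum tax over regular income tax: R$60445 − R$25448 = R$34997.

R$34997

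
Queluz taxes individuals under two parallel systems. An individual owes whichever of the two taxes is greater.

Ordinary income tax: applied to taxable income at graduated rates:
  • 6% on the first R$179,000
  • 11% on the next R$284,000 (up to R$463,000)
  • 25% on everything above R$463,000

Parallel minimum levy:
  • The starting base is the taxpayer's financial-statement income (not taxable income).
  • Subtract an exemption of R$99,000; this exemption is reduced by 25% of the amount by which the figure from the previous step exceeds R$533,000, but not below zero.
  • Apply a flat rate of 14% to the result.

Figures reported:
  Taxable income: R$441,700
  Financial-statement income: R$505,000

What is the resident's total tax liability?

Parallel minimum levy:
  Base (financial-statement income): R$505,000
  Exemption: R$505,000 ≤ R$533,000, so full R$99,000 applies
  Base: R$505,000 − R$99,000 = R$406,000
  R$406,000 × 14% = R$56,840

Ordinary income tax:
  R$179,000 × 6% = R$10,740
  R$262,700 × 11% = R$28,897
  → R$39,637

R$56,840 > R$39,637, so the parallel minimum levy is the binding amount.

R$56,840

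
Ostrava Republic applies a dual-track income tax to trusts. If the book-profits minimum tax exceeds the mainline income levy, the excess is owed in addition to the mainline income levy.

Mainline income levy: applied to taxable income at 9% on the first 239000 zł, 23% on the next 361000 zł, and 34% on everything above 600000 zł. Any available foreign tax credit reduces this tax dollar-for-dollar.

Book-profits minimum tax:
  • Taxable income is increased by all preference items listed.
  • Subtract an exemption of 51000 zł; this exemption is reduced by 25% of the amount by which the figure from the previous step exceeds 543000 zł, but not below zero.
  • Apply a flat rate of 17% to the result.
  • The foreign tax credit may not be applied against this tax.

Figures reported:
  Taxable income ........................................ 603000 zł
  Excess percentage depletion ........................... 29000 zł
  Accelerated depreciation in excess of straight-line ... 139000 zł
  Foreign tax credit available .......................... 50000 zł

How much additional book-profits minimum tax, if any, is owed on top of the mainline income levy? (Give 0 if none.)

Book-profits minimum tax:
  Adjusted income: 603000 zł + 29000 zł + 139000 zł = 771000 zł
  Exemption: 25% × (771000 zł − 543000 zł) = 57000 zł ≥ 51000 zł, so the exemption is fully phased out
  Base: 771000 zł − 0 zł = 771000 zł
  771000 zł × 17% = 131070 zł

Mainline income levy:
  239000 zł × 9% = 21510 zł
  361000 zł × 23% = 83030 zł
  3000 zł × 34% = 1020 zł
  → 105560 zł
  Less foreign tax credit 50000 zł → 55560 zł

Excess of book-profits minimum tax over mainline income levy: 131070 zł − 55560 zł = 75510 zł.

75510 zł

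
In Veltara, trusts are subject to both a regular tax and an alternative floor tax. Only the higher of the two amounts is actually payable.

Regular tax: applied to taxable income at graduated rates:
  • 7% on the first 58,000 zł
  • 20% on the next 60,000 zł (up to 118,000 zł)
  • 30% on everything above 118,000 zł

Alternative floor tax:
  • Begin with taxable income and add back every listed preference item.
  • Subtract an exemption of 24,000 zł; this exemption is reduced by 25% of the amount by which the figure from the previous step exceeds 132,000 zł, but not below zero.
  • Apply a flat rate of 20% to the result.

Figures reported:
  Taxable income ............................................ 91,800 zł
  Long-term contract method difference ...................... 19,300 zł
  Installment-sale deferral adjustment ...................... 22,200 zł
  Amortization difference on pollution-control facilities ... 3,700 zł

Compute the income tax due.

22,850 zł

Alternative floor tax:
  Adjusted income: 91,800 zł + 19,300 zł + 22,200 zł + 3,700 zł = 137,000 zł
  Exemption: 24,000 zł − 25% × (137,000 zł − 132,000 zł) = 24,000 zł − 1,250 zł = 22,750 zł
  Base: 137,000 zł − 22,750 zł = 114,250 zł
  114,250 zł × 20% = 22,850 zł

Regular tax:
  58,000 zł × 7% = 4,060 zł
  33,800 zł × 20% = 6,760 zł
  → 10,820 zł

22,850 zł > 10,820 zł, so the alternative floor tax is the binding amount.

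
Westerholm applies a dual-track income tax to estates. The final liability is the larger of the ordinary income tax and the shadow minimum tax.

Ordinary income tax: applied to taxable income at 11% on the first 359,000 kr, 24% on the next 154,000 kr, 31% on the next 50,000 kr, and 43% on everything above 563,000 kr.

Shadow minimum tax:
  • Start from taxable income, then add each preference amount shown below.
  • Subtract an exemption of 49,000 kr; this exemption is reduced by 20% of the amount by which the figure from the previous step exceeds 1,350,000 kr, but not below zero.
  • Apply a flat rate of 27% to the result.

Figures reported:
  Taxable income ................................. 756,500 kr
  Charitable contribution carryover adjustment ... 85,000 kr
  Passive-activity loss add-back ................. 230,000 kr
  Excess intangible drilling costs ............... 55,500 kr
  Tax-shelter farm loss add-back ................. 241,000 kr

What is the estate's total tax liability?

357,102 kr

Ordinary income tax:
  359,000 kr × 11% = 39,490 kr
  154,000 kr × 24% = 36,960 kr
  50,000 kr × 31% = 15,500 kr
  193,500 kr × 43% = 83,205 kr
  → 175,155 kr

Shadow minimum tax:
  Adjusted income: 756,500 kr + 85,000 kr + 230,000 kr + 55,500 kr + 241,000 kr = 1,368,000 kr
  Exemption: 49,000 kr − 20% × (1,368,000 kr − 1,350,000 kr) = 49,000 kr − 3,600 kr = 45,400 kr
  Base: 1,368,000 kr − 45,400 kr = 1,322,600 kr
  1,322,600 kr × 27% = 357,102 kr

357,102 kr > 175,155 kr, so the shadow minimum tax is the binding amount.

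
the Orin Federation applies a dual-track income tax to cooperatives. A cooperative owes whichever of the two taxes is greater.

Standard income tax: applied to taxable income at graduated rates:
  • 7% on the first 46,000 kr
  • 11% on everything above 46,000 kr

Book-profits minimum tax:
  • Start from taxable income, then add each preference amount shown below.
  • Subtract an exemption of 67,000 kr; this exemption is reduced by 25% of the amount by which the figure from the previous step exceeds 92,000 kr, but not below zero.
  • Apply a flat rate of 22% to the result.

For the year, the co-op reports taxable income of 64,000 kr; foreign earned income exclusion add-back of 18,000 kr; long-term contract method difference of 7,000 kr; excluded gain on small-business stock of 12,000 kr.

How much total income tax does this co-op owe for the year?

Standard income tax:
  46,000 kr × 7% = 3,220 kr
  18,000 kr × 11% = 1,980 kr
  → 5,200 kr

Book-profits minimum tax:
  Adjusted income: 64,000 kr + 18,000 kr + 7,000 kr + 12,000 kr = 101,000 kr
  Exemption: 67,000 kr − 25% × (101,000 kr − 92,000 kr) = 67,000 kr − 2,250 kr = 64,750 kr
  Base: 101,000 kr − 64,750 kr = 36,250 kr
  36,250 kr × 22% = 7,975 kr

7,975 kr > 5,200 kr, so the book-profits minimum tax is the binding amount.

7,975 kr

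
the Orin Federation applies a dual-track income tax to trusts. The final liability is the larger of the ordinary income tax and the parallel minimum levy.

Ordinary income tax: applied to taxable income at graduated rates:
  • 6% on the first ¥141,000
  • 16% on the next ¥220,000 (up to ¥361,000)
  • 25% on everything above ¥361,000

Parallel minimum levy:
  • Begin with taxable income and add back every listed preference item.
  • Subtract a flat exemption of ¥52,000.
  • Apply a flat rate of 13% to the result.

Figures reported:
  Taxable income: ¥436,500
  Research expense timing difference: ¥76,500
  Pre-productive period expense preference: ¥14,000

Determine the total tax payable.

Ordinary income tax:
  ¥141,000 × 6% = ¥8,460
  ¥220,000 × 16% = ¥35,200
  ¥75,500 × 25% = ¥18,875
  → ¥62,535

Parallel minimum levy:
  Adjusted income: ¥436,500 + ¥76,500 + ¥14,000 = ¥527,000
  Less exemption ¥52,000 → base ¥475,000
  ¥475,000 × 13% = ¥61,750

¥62,535 > ¥61,750, so the ordinary income tax governs.

¥62,535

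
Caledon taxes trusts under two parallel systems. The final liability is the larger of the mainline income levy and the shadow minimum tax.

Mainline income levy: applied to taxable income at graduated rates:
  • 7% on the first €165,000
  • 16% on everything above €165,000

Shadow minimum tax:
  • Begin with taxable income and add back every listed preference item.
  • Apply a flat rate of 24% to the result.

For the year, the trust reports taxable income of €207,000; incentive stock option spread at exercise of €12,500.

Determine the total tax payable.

€52,680

Shadow minimum tax:
  Adjusted income: €207,000 + €12,500 = €219,500
  €219,500 × 24% = €52,680

Mainline income levy:
  €165,000 × 7% = €11,550
  €42,000 × 16% = €6,720
  → €18,270

€52,680 > €18,270, so the shadow minimum tax is the binding amount.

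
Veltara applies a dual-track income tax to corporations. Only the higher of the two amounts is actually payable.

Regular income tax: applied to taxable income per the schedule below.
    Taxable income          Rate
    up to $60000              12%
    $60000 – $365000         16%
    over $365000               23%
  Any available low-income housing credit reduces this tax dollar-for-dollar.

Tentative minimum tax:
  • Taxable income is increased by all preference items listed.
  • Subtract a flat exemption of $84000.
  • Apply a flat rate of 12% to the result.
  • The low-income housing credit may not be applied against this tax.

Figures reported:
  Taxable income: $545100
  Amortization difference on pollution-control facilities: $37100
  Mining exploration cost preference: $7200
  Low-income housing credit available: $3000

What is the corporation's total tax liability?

Tentative minimum tax:
  Adjusted income: $545100 + $37100 + $7200 = $589400
  Less exemption $84000 → base $505400
  $505400 × 12% = $60648

Regular income tax:
  $60000 × 12% = $7200
  $305000 × 16% = $48800
  $180100 × 23% = $41423
  → $97423
  Less low-income housing credit $3000 → $94423

$94423 > $60648, so the regular income tax governs.

$94423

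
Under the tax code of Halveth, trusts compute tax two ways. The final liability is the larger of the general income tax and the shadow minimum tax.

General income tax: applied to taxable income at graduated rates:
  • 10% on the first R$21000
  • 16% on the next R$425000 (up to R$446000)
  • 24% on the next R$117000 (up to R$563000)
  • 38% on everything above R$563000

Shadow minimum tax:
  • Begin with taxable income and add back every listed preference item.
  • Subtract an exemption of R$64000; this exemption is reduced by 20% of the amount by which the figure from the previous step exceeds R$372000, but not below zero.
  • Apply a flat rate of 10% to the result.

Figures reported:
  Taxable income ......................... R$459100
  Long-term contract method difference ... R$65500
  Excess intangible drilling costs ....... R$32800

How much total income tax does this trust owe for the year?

R$73244

Shadow minimum tax:
  Adjusted income: R$459100 + R$65500 + R$32800 = R$557400
  Exemption: R$64000 − 20% × (R$557400 − R$372000) = R$64000 − R$37080 = R$26920
  Base: R$557400 − R$26920 = R$530480
  R$530480 × 10% = R$53048

General income tax:
  R$21000 × 10% = R$2100
  R$425000 × 16% = R$68000
  R$13100 × 24% = R$3144
  → R$73244

R$73244 > R$53048, so the general income tax governs.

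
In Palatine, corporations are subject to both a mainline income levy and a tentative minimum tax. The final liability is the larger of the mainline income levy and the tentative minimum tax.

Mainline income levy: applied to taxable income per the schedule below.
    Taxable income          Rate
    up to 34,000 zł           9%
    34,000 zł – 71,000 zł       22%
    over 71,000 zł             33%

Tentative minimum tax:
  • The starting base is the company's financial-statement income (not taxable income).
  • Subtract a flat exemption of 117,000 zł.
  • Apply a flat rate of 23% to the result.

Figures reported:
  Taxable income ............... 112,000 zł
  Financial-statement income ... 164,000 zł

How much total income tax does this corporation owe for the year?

Tentative minimum tax:
  Base (financial-statement income): 164,000 zł
  Less exemption 117,000 zł → base 47,000 zł
  47,000 zł × 23% = 10,810 zł

Mainline income levy:
  34,000 zł × 9% = 3,060 zł
  37,000 zł × 22% = 8,140 zł
  41,000 zł × 33% = 13,530 zł
  → 24,730 zł

24,730 zł > 10,810 zł, so the mainline income levy governs.

24,730 zł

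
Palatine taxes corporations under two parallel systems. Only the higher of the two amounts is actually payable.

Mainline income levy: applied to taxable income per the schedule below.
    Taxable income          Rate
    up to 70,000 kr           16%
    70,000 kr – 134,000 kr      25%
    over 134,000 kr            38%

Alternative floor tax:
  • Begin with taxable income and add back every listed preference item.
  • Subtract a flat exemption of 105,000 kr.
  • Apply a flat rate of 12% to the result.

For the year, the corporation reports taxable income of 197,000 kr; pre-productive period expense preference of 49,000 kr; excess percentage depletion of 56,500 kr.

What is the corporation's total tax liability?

51,140 kr

Alternative floor tax:
  Adjusted income: 197,000 kr + 49,000 kr + 56,500 kr = 302,500 kr
  Less exemption 105,000 kr → base 197,500 kr
  197,500 kr × 12% = 23,700 kr

Mainline income levy:
  70,000 kr × 16% = 11,200 kr
  64,000 kr × 25% = 16,000 kr
  63,000 kr × 38% = 23,940 kr
  → 51,140 kr

51,140 kr > 23,700 kr, so the mainline income levy governs.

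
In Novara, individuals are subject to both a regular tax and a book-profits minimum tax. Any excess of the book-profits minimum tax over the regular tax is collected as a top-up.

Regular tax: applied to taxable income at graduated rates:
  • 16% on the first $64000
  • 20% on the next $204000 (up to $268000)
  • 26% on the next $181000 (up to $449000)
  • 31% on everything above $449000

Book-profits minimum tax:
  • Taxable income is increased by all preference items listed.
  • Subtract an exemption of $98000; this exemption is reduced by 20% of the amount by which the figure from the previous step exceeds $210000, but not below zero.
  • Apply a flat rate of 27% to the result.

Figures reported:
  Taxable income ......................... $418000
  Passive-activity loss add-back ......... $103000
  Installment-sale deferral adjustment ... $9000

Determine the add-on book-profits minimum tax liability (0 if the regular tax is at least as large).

$43880

Regular tax:
  $64000 × 16% = $10240
  $204000 × 20% = $40800
  $150000 × 26% = $39000
  → $90040

Book-profits minimum tax:
  Adjusted income: $418000 + $103000 + $9000 = $530000
  Exemption: $98000 − 20% × ($530000 − $210000) = $98000 − $64000 = $34000
  Base: $530000 − $34000 = $496000
  $496000 × 27% = $133920

Excess of book-profits minimum tax over regular tax: $133920 − $90040 = $43880.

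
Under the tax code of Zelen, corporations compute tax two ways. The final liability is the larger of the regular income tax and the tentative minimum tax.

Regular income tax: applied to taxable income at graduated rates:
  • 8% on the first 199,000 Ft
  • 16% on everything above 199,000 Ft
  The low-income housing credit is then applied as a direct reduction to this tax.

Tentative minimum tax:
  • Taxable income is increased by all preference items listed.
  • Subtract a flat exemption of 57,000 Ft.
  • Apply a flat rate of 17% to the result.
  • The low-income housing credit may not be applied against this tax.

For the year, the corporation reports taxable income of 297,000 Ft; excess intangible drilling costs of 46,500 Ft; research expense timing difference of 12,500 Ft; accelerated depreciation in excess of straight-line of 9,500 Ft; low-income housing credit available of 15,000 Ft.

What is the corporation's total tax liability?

Regular income tax:
  199,000 Ft × 8% = 15,920 Ft
  98,000 Ft × 16% = 15,680 Ft
  → 31,600 Ft
  Less low-income housing credit 15,000 Ft → 16,600 Ft

Tentative minimum tax:
  Adjusted income: 297,000 Ft + 46,500 Ft + 12,500 Ft + 9,500 Ft = 365,500 Ft
  Less exemption 57,000 Ft → base 308,500 Ft
  308,500 Ft × 17% = 52,445 Ft

52,445 Ft > 16,600 Ft, so the tentative minimum tax is the binding amount.

52,445 Ft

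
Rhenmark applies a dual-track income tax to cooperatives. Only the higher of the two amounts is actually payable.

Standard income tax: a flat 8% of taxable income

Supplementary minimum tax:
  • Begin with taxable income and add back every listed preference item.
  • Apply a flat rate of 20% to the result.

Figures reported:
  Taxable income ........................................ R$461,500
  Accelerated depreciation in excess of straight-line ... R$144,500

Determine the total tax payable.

R$121,200

Standard income tax:
  R$461,500 × 8% = R$36,920

Supplementary minimum tax:
  Adjusted income: R$461,500 + R$144,500 = R$606,000
  R$606,000 × 20% = R$121,200

R$121,200 > R$36,920, so the supplementary minimum tax is the binding amount.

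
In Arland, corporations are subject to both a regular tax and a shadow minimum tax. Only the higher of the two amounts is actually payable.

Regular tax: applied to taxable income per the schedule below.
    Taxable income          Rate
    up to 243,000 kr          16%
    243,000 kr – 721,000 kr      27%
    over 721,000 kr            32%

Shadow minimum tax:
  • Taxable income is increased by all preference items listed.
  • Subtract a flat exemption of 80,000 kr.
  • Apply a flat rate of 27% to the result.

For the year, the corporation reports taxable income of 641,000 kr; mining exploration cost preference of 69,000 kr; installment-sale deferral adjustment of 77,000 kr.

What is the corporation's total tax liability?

Shadow minimum tax:
  Adjusted income: 641,000 kr + 69,000 kr + 77,000 kr = 787,000 kr
  Less exemption 80,000 kr → base 707,000 kr
  707,000 kr × 27% = 190,890 kr

Regular tax:
  243,000 kr × 16% = 38,880 kr
  398,000 kr × 27% = 107,460 kr
  → 146,340 kr

190,890 kr > 146,340 kr, so the shadow minimum tax is the binding amount.

190,890 kr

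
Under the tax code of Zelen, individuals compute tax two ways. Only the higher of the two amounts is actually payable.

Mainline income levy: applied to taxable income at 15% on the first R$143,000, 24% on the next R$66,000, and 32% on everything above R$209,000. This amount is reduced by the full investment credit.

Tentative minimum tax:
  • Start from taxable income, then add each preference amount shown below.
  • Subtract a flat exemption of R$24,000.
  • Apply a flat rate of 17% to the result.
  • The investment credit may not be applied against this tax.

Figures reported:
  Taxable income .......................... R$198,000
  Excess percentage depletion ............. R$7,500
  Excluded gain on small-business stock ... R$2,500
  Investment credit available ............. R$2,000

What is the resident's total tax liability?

R$32,650

Tentative minimum tax:
  Adjusted income: R$198,000 + R$7,500 + R$2,500 = R$208,000
  Less exemption R$24,000 → base R$184,000
  R$184,000 × 17% = R$31,280

Mainline income levy:
  R$143,000 × 15% = R$21,450
  R$55,000 × 24% = R$13,200
  → R$34,650
  Less investment credit R$2,000 → R$32,650

R$32,650 > R$31,280, so the mainline income levy governs.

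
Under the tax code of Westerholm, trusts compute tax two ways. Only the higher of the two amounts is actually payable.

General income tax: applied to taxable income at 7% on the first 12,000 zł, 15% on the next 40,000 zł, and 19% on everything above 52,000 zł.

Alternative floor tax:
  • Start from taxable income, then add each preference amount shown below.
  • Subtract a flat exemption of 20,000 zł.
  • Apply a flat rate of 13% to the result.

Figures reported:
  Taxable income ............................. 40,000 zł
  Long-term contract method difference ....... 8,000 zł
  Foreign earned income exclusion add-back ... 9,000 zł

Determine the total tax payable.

5,040 zł

Alternative floor tax:
  Adjusted income: 40,000 zł + 8,000 zł + 9,000 zł = 57,000 zł
  Less exemption 20,000 zł → base 37,000 zł
  37,000 zł × 13% = 4,810 zł

General income tax:
  12,000 zł × 7% = 840 zł
  28,000 zł × 15% = 4,200 zł
  → 5,040 zł

5,040 zł > 4,810 zł, so the general income tax governs.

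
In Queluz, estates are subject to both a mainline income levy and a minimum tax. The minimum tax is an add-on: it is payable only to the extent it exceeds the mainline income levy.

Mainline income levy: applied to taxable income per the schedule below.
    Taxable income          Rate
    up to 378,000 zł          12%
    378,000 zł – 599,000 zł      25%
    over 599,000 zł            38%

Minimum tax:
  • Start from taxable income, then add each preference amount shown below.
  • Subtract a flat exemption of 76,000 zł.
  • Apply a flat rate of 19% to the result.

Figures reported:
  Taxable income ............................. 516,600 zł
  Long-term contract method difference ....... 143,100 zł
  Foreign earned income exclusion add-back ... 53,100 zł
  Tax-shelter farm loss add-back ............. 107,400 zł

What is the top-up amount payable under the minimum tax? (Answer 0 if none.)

61,388 zł

Minimum tax:
  Adjusted income: 516,600 zł + 143,100 zł + 53,100 zł + 107,400 zł = 820,200 zł
  Less exemption 76,000 zł → base 744,200 zł
  744,200 zł × 19% = 141,398 zł

Mainline income levy:
  378,000 zł × 12% = 45,360 zł
  138,600 zł × 25% = 34,650 zł
  → 80,010 zł

Excess of minimum tax over mainline income levy: 141,398 zł − 80,010 zł = 61,388 zł.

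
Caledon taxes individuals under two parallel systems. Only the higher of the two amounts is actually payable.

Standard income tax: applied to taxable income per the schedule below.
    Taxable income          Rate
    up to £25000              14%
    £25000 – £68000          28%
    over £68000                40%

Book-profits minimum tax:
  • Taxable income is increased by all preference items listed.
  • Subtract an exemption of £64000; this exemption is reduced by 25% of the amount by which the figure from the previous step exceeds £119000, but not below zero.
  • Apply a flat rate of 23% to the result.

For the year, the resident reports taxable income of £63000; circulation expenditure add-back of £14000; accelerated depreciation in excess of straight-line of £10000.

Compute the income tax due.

Standard income tax:
  £25000 × 14% = £3500
  £38000 × 28% = £10640
  → £14140

Book-profits minimum tax:
  Adjusted income: £63000 + £14000 + £10000 = £87000
  Exemption: £87000 ≤ £119000, so full £64000 applies
  Base: £87000 − £64000 = £23000
  £23000 × 23% = £5290

£14140 > £5290, so the standard income tax governs.

£14140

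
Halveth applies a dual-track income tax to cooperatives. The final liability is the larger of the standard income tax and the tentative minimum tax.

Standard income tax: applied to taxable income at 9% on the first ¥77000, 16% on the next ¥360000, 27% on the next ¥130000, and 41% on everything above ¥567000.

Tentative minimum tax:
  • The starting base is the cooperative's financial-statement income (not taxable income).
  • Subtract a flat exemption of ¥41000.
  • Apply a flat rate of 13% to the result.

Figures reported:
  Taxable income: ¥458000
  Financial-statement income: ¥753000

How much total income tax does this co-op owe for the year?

Tentative minimum tax:
  Base (financial-statement income): ¥753000
  Less exemption ¥41000 → base ¥712000
  ¥712000 × 13% = ¥92560

Standard income tax:
  ¥77000 × 9% = ¥6930
  ¥360000 × 16% = ¥57600
  ¥21000 × 27% = ¥5670
  → ¥70200

¥92560 > ¥70200, so the tentative minimum tax is the binding amount.

¥92560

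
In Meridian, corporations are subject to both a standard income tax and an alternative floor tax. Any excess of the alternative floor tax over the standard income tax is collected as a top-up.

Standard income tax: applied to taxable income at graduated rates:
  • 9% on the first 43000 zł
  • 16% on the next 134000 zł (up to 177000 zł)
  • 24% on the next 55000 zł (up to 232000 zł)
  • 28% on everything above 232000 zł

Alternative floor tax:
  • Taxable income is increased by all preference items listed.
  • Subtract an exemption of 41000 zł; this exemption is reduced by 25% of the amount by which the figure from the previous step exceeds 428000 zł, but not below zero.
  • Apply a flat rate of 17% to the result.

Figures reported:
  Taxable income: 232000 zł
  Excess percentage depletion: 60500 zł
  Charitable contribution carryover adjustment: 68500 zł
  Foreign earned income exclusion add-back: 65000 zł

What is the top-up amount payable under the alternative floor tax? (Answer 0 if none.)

26940 zł

Alternative floor tax:
  Adjusted income: 232000 zł + 60500 zł + 68500 zł + 65000 zł = 426000 zł
  Exemption: 426000 zł ≤ 428000 zł, so full 41000 zł applies
  Base: 426000 zł − 41000 zł = 385000 zł
  385000 zł × 17% = 65450 zł

Standard income tax:
  43000 zł × 9% = 3870 zł
  134000 zł × 16% = 21440 zł
  55000 zł × 24% = 13200 zł
  → 38510 zł

Excess of alternative floor tax over standard income tax: 65450 zł − 38510 zł = 26940 zł.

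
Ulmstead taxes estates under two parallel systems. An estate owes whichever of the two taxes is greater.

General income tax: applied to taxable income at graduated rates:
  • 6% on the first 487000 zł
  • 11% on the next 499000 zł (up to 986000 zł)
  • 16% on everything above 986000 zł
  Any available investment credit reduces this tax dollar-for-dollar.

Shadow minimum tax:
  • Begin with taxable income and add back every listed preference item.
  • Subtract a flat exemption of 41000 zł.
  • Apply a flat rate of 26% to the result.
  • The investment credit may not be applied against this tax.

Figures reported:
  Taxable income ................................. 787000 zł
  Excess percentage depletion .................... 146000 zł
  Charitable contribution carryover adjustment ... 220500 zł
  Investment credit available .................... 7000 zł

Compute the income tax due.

289250 zł

General income tax:
  487000 zł × 6% = 29220 zł
  300000 zł × 11% = 33000 zł
  → 62220 zł
  Less investment credit 7000 zł → 55220 zł

Shadow minimum tax:
  Adjusted income: 787000 zł + 146000 zł + 220500 zł = 1153500 zł
  Less exemption 41000 zł → base 1112500 zł
  1112500 zł × 26% = 289250 zł

289250 zł > 55220 zł, so the shadow minimum tax is the binding amount.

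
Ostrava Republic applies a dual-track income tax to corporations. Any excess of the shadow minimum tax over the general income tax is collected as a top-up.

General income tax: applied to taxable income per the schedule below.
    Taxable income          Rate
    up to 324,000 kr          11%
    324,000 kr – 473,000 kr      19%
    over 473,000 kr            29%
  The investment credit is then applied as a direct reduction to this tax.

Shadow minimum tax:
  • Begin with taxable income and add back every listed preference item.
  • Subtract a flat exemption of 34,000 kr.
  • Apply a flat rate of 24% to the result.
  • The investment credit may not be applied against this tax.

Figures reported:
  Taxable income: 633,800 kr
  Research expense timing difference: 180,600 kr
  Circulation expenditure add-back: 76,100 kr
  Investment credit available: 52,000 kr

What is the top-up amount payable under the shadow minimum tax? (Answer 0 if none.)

146,978 kr

General income tax:
  324,000 kr × 11% = 35,640 kr
  149,000 kr × 19% = 28,310 kr
  160,800 kr × 29% = 46,632 kr
  → 110,582 kr
  Less investment credit 52,000 kr → 58,582 kr

Shadow minimum tax:
  Adjusted income: 633,800 kr + 180,600 kr + 76,100 kr = 890,500 kr
  Less exemption 34,000 kr → base 856,500 kr
  856,500 kr × 24% = 205,560 kr

Excess of shadow minimum tax over general income tax: 205,560 kr − 58,582 kr = 146,978 kr.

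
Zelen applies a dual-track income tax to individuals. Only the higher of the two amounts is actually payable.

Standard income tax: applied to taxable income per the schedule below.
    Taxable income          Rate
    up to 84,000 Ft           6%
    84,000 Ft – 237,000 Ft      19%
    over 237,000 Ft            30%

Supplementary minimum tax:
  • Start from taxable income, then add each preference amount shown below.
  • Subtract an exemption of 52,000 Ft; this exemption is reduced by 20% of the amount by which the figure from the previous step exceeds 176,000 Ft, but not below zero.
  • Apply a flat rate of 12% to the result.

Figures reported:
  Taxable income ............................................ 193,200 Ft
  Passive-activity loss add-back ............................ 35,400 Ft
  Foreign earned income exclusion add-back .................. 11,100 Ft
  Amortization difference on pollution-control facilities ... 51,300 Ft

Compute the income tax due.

Supplementary minimum tax:
  Adjusted income: 193,200 Ft + 35,400 Ft + 11,100 Ft + 51,300 Ft = 291,000 Ft
  Exemption: 52,000 Ft − 20% × (291,000 Ft − 176,000 Ft) = 52,000 Ft − 23,000 Ft = 29,000 Ft
  Base: 291,000 Ft − 29,000 Ft = 262,000 Ft
  262,000 Ft × 12% = 31,440 Ft

Standard income tax:
  84,000 Ft × 6% = 5,040 Ft
  109,200 Ft × 19% = 20,748 Ft
  → 25,788 Ft

31,440 Ft > 25,788 Ft, so the supplementary minimum tax is the binding amount.

31,440 Ft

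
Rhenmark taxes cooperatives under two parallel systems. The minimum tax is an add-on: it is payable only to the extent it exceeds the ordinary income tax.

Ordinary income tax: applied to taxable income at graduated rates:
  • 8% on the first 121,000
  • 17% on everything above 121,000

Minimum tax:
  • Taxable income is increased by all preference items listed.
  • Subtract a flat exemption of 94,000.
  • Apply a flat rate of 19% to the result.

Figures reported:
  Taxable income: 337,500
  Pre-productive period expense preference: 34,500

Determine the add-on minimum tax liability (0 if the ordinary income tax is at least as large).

Ordinary income tax:
  121,000 × 8% = 9,680
  216,500 × 17% = 36,805
  → 46,485

Minimum tax:
  Adjusted income: 337,500 + 34,500 = 372,000
  Less exemption 94,000 → base 278,000
  278,000 × 19% = 52,820

Excess of minimum tax over ordinary income tax: 52,820 − 46,485 = 6,335.

6,335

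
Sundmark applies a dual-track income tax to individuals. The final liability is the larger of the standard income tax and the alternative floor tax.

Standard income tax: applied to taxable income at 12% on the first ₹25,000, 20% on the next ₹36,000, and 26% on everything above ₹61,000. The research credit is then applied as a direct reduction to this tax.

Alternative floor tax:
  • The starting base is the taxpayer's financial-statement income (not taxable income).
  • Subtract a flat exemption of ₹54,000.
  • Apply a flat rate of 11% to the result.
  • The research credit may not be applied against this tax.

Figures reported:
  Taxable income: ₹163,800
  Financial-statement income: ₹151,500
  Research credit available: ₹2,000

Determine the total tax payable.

₹34,928

Alternative floor tax:
  Base (financial-statement income): ₹151,500
  Less exemption ₹54,000 → base ₹97,500
  ₹97,500 × 11% = ₹10,725

Standard income tax:
  ₹25,000 × 12% = ₹3,000
  ₹36,000 × 20% = ₹7,200
  ₹102,800 × 26% = ₹26,728
  → ₹36,928
  Less research credit ₹2,000 → ₹34,928

₹34,928 > ₹10,725, so the standard income tax governs.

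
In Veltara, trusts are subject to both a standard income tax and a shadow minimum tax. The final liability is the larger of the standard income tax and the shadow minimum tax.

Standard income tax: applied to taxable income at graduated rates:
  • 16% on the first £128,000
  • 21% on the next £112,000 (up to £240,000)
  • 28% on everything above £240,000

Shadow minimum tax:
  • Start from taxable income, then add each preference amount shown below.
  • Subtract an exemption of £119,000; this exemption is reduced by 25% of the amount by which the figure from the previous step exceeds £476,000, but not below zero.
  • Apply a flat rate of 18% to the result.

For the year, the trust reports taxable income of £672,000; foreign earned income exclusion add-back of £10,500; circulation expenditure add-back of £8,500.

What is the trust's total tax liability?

£164,960

Standard income tax:
  £128,000 × 16% = £20,480
  £112,000 × 21% = £23,520
  £432,000 × 28% = £120,960
  → £164,960

Shadow minimum tax:
  Adjusted income: £672,000 + £10,500 + £8,500 = £691,000
  Exemption: £119,000 − 25% × (£691,000 − £476,000) = £119,000 − £53,750 = £65,250
  Base: £691,000 − £65,250 = £625,750
  £625,750 × 18% = £112,635

£164,960 > £112,635, so the standard income tax governs.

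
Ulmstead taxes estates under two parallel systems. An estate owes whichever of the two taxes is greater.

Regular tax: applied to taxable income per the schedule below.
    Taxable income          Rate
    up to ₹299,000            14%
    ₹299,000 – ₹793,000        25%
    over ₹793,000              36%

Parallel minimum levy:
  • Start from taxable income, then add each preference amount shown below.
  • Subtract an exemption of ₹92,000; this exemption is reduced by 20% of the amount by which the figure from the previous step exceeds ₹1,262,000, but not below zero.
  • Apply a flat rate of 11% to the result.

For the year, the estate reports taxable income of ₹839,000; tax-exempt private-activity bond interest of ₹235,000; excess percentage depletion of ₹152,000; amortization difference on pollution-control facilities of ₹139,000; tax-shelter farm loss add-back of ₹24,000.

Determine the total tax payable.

Parallel minimum levy:
  Adjusted income: ₹839,000 + ₹235,000 + ₹152,000 + ₹139,000 + ₹24,000 = ₹1,389,000
  Exemption: ₹92,000 − 20% × (₹1,389,000 − ₹1,262,000) = ₹92,000 − ₹25,400 = ₹66,600
  Base: ₹1,389,000 − ₹66,600 = ₹1,322,400
  ₹1,322,400 × 11% = ₹145,464

Regular tax:
  ₹299,000 × 14% = ₹41,860
  ₹494,000 × 25% = ₹123,500
  ₹46,000 × 36% = ₹16,560
  → ₹181,920

₹181,920 > ₹145,464, so the regular tax governs.

₹181,920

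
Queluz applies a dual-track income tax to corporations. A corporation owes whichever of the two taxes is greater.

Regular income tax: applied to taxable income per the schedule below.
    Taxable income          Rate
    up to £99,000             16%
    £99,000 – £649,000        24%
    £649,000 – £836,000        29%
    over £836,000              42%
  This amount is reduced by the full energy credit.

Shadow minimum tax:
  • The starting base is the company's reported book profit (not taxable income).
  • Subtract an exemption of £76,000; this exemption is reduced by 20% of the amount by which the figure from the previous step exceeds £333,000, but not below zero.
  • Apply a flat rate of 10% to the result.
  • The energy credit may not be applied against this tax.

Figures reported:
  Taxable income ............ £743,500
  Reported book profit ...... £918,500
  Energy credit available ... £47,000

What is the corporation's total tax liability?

Regular income tax:
  £99,000 × 16% = £15,840
  £550,000 × 24% = £132,000
  £94,500 × 29% = £27,405
  → £175,245
  Less energy credit £47,000 → £128,245

Shadow minimum tax:
  Base (reported book profit): £918,500
  Exemption: 20% × (£918,500 − £333,000) = £117,100 ≥ £76,000, so the exemption is fully phased out
  Base: £918,500 − £0 = £918,500
  £918,500 × 10% = £91,850

£128,245 > £91,850, so the regular income tax governs.

£128,245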